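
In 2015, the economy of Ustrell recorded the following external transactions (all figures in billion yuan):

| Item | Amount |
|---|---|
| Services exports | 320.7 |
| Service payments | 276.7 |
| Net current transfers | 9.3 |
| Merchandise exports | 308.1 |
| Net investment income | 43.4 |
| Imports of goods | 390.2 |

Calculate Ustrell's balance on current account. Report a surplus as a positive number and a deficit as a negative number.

14.6

Goods balance = 308.1 - 390.2 = -82.1
Services balance = 320.7 - 276.7 = 44.0
Trade balance (goods + services) = -82.1 + 44.0 = -38.1
Net primary income = 43.4
Net secondary income = 9.3
Current account = -38.1 + 43.4 + 9.3 = 14.6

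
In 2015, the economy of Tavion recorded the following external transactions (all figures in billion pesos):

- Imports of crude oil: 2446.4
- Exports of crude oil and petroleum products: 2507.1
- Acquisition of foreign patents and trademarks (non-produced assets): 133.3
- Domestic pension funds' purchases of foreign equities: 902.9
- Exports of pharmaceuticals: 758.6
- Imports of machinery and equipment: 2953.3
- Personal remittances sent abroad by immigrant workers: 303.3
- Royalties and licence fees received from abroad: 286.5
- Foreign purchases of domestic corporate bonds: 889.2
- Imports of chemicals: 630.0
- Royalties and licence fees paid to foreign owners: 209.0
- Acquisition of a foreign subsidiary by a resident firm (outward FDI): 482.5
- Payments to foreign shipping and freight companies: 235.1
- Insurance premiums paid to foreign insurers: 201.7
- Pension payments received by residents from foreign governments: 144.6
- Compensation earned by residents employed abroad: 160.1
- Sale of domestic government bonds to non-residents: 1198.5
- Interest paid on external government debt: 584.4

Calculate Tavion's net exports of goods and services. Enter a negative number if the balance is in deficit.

Goods: -2446.4 - 2953.3 + 2507.1 - 630.0 + 758.6 = -2764.0
Services: -235.1 - 209.0 - 201.7 + 286.5 = -359.3
Trade balance = -2764.0 + (-359.3) = -3123.3
(Excluded from the trade balance — capital account: acquisition of foreign patents and trademarks (non-produced assets) 133.3; financial account: domestic pension funds' purchases of foreign equities 902.9, foreign purchases of domestic corporate bonds 889.2, acquisition of a foreign subsidiary by a resident firm (outward FDI) 482.5, sale of domestic government bonds to non-residents 1198.5; secondary income: personal remittances sent abroad by immigrant workers 303.3, pension payments received by residents from foreign governments 144.6; primary income: compensation earned by residents employed abroad 160.1, interest paid on external government debt 584.4.)

-3123.3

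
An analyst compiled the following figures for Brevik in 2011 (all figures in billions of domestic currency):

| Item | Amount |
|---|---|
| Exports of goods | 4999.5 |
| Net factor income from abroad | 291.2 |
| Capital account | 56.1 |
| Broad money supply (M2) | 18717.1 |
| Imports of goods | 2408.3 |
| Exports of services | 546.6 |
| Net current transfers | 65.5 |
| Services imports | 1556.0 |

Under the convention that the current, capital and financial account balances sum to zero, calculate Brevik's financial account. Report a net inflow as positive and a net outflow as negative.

-1994.6

Goods balance = 4999.5 - 2408.3 = 2591.2
Services balance = 546.6 - 1556.0 = -1009.4
Trade balance (goods + services) = 2591.2 + (-1009.4) = 1581.8
Net primary income = 291.2
Net secondary income = 65.5
Current account = 1581.8 + 291.2 + 65.5 = 1938.5
Financial account = -(1938.5 + 56.1) = -1994.6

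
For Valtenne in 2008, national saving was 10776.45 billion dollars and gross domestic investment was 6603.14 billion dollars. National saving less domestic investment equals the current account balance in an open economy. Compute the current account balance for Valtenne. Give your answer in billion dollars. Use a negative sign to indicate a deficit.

S - I = CA (net lending to the rest of the world).
CA = S - I = 10776.45 - 6603.14 = 4173.31

4173.31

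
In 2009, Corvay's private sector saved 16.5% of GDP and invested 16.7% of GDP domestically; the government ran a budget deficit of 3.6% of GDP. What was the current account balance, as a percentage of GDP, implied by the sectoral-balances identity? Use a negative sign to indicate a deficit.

-3.8

By the sectoral-balances identity, CA = (S_private - I) + (T - G).
Private balance = 16.5 - 16.7 = -0.2
Government balance (T - G) = -3.6
CA = -0.2 + (-3.6) = -3.8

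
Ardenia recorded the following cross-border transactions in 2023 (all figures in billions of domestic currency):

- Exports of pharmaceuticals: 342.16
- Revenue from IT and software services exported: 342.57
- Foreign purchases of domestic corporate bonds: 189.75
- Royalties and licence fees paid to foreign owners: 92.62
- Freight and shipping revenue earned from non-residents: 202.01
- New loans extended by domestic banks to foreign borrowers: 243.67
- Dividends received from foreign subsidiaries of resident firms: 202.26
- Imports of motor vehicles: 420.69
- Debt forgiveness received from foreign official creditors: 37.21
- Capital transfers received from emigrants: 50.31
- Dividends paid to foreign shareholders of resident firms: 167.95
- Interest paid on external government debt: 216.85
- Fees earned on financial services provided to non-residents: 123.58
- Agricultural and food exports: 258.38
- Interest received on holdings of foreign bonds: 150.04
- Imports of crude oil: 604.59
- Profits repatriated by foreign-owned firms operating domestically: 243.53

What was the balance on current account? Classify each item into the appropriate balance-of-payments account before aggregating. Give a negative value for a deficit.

-125.23

Goods: -604.59 - 420.69 + 342.16 + 258.38 = -424.74
Services: 342.57 + 202.01 - 92.62 + 123.58 = 575.54
Primary income: -216.85 - 167.95 + 202.26 + 150.04 - 243.53 = -276.03
Current account = (-424.74) + 575.54 + (-276.03) = -125.23
(Excluded from the current account — financial account: foreign purchases of domestic corporate bonds 189.75, new loans extended by domestic banks to foreign borrowers 243.67; capital account: debt forgiveness received from foreign official creditors 37.21, capital transfers received from emigrants 50.31.)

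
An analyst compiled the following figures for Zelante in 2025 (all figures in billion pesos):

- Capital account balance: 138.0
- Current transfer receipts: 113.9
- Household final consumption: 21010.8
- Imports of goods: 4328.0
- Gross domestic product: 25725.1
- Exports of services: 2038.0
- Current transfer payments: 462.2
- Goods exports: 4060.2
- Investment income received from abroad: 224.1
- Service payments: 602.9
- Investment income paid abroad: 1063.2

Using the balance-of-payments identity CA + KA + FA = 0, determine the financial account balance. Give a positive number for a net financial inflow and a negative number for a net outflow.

-117.9

Goods balance = 4060.2 - 4328.0 = -267.8
Services balance = 2038.0 - 602.9 = 1435.1
Trade balance (goods + services) = -267.8 + 1435.1 = 1167.3
Net primary income = 224.1 - 1063.2 = -839.1
Net secondary income = 113.9 - 462.2 = -348.3
Current account = 1167.3 + (-839.1) + (-348.3) = -20.1
Financial account = -(-20.1 + 138.0) = -117.9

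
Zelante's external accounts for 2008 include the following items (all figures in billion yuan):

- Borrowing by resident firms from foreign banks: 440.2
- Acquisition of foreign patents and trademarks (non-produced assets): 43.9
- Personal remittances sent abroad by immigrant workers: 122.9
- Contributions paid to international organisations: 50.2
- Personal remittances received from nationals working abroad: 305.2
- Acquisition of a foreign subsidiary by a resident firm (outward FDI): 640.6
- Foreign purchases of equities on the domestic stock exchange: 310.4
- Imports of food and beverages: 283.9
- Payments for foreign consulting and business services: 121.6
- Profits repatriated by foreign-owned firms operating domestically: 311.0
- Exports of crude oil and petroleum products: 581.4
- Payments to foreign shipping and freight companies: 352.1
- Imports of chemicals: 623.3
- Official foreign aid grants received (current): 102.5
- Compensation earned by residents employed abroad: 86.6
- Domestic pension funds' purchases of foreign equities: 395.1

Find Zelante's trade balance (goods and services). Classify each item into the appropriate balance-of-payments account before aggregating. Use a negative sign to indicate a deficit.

-799.5

Goods: 581.4 - 283.9 - 623.3 = -325.8
Services: -352.1 - 121.6 = -473.7
Trade balance = -325.8 + (-473.7) = -799.5
(Excluded from the trade balance — financial account: borrowing by resident firms from foreign banks 440.2, acquisition of a foreign subsidiary by a resident firm (outward FDI) 640.6, foreign purchases of equities on the domestic stock exchange 310.4, domestic pension funds' purchases of foreign equities 395.1; capital account: acquisition of foreign patents and trademarks (non-produced assets) 43.9; secondary income: personal remittances sent abroad by immigrant workers 122.9, contributions paid to international organisations 50.2, personal remittances received from nationals working abroad 305.2, official foreign aid grants received (current) 102.5; primary income: profits repatriated by foreign-owned firms operating domestically 311.0, compensation earned by residents employed abroad 86.6.)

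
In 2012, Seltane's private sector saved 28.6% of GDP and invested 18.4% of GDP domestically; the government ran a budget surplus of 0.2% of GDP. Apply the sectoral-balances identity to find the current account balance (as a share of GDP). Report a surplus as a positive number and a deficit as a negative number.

By the sectoral-balances identity, CA = (S_private - I) + (T - G).
Private balance = 28.6 - 18.4 = 10.2
Government balance (T - G) = 0.2
CA = 10.2 + 0.2 = 10.4

10.4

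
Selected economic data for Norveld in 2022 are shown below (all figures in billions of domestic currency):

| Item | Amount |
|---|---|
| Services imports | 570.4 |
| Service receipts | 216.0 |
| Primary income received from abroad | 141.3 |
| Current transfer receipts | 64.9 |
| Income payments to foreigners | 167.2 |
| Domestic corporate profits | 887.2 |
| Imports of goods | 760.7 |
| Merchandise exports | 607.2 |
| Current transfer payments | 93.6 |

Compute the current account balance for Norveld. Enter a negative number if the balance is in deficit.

Goods balance = 607.2 - 760.7 = -153.5
Services balance = 216.0 - 570.4 = -354.4
Trade balance (goods + services) = -153.5 + (-354.4) = -507.9
Net primary income = 141.3 - 167.2 = -25.9
Net secondary income = 64.9 - 93.6 = -28.7
Current account = -507.9 + (-25.9) + (-28.7) = -562.5

-562.5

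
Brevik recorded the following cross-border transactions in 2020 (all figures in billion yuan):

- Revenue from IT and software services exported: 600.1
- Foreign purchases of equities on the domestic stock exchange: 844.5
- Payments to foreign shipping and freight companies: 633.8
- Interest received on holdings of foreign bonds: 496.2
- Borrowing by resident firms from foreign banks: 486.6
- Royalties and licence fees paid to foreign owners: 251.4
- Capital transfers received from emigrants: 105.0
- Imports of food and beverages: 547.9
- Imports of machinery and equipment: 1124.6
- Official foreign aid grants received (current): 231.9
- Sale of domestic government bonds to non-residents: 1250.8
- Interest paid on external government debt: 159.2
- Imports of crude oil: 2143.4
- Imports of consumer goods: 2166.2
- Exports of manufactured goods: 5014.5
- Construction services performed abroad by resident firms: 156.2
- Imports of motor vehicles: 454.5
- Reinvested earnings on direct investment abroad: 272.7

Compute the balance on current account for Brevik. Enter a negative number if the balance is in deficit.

-709.4

Goods: -454.5 - 547.9 - 2166.2 - 1124.6 - 2143.4 + 5014.5 = -1422.1
Services: 600.1 + 156.2 - 633.8 - 251.4 = -128.9
Primary income: -159.2 + 496.2 + 272.7 = 609.7
Secondary income: 231.9
Current account = (-1422.1) + (-128.9) + 609.7 + 231.9 = -709.4
(Excluded from the current account — financial account: foreign purchases of equities on the domestic stock exchange 844.5, borrowing by resident firms from foreign banks 486.6, sale of domestic government bonds to non-residents 1250.8; capital account: capital transfers received from emigrants 105.0.)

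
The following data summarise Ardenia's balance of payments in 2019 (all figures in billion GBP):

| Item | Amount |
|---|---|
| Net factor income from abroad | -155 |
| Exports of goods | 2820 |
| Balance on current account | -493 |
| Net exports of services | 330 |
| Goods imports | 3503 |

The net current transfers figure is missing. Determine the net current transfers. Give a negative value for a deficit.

15

Current account = goods balance + services balance + net primary income + net secondary income
Sum of the known components = -508
Net current transfers = CA - (known components) = -493 - (-508) = 15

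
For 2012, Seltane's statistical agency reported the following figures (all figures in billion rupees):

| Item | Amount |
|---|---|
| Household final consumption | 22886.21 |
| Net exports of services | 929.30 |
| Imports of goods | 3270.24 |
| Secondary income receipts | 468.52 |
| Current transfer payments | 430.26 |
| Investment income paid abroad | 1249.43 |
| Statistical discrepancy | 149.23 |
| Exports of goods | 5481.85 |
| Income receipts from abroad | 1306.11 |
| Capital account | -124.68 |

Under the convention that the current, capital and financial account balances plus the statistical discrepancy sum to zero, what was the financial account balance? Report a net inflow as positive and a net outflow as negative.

Goods balance = 5481.85 - 3270.24 = 2211.61
Services balance = 929.30
Trade balance (goods + services) = 2211.61 + 929.30 = 3140.91
Net primary income = 1306.11 - 1249.43 = 56.68
Net secondary income = 468.52 - 430.26 = 38.26
Current account = 3140.91 + 56.68 + 38.26 = 3235.85
Financial account = -(3235.85 + (-124.68) + 149.23) = -3260.40

-3260.40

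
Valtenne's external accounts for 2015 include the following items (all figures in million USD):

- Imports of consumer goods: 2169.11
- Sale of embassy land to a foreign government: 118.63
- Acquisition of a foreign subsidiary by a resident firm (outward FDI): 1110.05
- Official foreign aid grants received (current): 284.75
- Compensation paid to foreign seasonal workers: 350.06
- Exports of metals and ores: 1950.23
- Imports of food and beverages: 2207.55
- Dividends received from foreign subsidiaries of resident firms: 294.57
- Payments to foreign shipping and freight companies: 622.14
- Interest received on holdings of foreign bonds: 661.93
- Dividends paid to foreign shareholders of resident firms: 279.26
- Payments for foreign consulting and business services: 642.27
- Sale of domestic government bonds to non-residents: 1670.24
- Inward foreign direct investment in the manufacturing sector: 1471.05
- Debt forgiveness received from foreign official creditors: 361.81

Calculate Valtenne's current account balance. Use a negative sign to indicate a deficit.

-3078.91

Goods: -2207.55 + 1950.23 - 2169.11 = -2426.43
Services: -642.27 - 622.14 = -1264.41
Primary income: -350.06 - 279.26 + 294.57 + 661.93 = 327.18
Secondary income: 284.75
Current account = (-2426.43) + (-1264.41) + 327.18 + 284.75 = -3078.91
(Excluded from the current account — capital account: sale of embassy land to a foreign government 118.63, debt forgiveness received from foreign official creditors 361.81; financial account: acquisition of a foreign subsidiary by a resident firm (outward FDI) 1110.05, sale of domestic government bonds to non-residents 1670.24, inward foreign direct investment in the manufacturing sector 1471.05.)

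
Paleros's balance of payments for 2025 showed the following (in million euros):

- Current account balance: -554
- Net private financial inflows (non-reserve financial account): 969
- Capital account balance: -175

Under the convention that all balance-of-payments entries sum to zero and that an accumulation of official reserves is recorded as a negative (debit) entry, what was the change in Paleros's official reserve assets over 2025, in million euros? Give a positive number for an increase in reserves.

240

Official reserve transactions balance = -((-554) + (-175) + 969) = -240
An accumulation of reserves is recorded as a debit (negative entry), so the change in the stock of reserves is the negative of that balance.
Change in official reserves = -(-240) = 240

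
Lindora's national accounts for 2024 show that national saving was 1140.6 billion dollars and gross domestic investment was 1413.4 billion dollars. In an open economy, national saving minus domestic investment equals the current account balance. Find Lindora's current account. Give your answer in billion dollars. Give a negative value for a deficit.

-272.8

CA = S - I = 1140.6 - 1413.4 = -272.8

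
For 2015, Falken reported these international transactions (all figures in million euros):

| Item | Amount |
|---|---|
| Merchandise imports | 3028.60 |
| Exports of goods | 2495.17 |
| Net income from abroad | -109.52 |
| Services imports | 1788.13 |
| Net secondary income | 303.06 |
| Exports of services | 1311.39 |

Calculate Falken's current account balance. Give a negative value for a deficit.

Goods balance = 2495.17 - 3028.60 = -533.43
Services balance = 1311.39 - 1788.13 = -476.74
Trade balance (goods + services) = -533.43 + (-476.74) = -1010.17
Net primary income = -109.52
Net secondary income = 303.06
Current account = -1010.17 + (-109.52) + 303.06 = -816.63

-816.63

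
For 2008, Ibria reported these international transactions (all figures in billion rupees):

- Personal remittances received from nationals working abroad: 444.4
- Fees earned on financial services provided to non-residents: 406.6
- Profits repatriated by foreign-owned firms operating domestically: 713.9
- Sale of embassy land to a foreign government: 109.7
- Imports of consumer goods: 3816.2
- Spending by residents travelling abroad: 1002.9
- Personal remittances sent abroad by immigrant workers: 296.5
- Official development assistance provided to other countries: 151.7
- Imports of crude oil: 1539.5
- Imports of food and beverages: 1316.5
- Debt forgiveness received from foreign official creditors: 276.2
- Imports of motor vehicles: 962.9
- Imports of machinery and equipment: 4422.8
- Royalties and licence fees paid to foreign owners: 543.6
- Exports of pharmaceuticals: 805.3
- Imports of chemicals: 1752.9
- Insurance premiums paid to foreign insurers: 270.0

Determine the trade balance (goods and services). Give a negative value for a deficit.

-14415.4

Goods: 805.3 - 962.9 - 4422.8 - 1752.9 - 1316.5 - 3816.2 - 1539.5 = -13005.5
Services: -270.0 + 406.6 - 1002.9 - 543.6 = -1409.9
Trade balance = -13005.5 + (-1409.9) = -14415.4
(Excluded from the trade balance — secondary income: personal remittances received from nationals working abroad 444.4, personal remittances sent abroad by immigrant workers 296.5, official development assistance provided to other countries 151.7; primary income: profits repatriated by foreign-owned firms operating domestically 713.9; capital account: sale of embassy land to a foreign government 109.7, debt forgiveness received from foreign official creditors 276.2.)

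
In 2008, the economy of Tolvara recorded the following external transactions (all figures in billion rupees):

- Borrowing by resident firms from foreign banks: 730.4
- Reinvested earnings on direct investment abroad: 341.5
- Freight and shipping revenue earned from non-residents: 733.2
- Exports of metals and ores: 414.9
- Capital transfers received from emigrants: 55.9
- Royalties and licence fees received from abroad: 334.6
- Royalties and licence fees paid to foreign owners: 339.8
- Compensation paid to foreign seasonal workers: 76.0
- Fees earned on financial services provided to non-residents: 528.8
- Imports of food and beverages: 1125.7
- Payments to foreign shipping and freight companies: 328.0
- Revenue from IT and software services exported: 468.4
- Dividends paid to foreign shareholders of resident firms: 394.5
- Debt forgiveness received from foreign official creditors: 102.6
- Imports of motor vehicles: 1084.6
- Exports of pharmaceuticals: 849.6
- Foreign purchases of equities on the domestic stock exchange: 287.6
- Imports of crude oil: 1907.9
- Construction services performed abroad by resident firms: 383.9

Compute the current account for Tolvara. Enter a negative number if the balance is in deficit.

Goods: 849.6 + 414.9 - 1907.9 - 1125.7 - 1084.6 = -2853.7
Services: 528.8 + 334.6 - 328.0 + 733.2 + 468.4 - 339.8 + 383.9 = 1781.1
Primary income: 341.5 - 394.5 - 76.0 = -129.0
Current account = (-2853.7) + 1781.1 + (-129.0) = -1201.6
(Excluded from the current account — financial account: borrowing by resident firms from foreign banks 730.4, foreign purchases of equities on the domestic stock exchange 287.6; capital account: capital transfers received from emigrants 55.9, debt forgiveness received from foreign official creditors 102.6.)

-1201.6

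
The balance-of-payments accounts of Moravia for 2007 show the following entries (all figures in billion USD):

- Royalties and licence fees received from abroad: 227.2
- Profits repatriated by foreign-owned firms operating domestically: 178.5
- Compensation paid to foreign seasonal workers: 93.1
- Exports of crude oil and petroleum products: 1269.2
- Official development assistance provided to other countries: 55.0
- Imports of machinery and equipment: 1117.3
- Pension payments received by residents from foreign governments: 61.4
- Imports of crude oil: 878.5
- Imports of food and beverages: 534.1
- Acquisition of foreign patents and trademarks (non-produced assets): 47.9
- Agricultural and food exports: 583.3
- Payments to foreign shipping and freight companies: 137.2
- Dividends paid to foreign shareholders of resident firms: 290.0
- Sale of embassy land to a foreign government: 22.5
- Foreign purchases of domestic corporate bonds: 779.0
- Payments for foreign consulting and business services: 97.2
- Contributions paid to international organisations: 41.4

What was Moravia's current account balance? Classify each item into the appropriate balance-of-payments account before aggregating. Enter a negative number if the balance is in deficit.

Goods: -534.1 + 583.3 + 1269.2 - 1117.3 - 878.5 = -677.4
Services: 227.2 - 137.2 - 97.2 = -7.2
Primary income: -178.5 - 93.1 - 290.0 = -561.6
Secondary income: -55.0 + 61.4 - 41.4 = -35.0
Current account = (-677.4) + (-7.2) + (-561.6) + (-35.0) = -1281.2
(Excluded from the current account — capital account: acquisition of foreign patents and trademarks (non-produced assets) 47.9, sale of embassy land to a foreign government 22.5; financial account: foreign purchases of domestic corporate bonds 779.0.)

-1281.2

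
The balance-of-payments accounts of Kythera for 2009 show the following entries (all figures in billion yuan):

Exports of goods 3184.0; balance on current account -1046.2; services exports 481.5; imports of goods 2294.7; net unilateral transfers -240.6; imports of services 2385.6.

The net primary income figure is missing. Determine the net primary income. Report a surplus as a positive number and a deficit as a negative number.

209.2

Current account = goods balance + services balance + net primary income + net secondary income
Sum of the known components = -1255.4
Net primary income = CA - (known components) = -1046.2 - (-1255.4) = 209.2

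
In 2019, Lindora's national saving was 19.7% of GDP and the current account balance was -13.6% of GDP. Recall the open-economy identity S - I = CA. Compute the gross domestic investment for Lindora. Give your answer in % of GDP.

I = S - CA = 19.7 - (-13.6) = 33.3

33.3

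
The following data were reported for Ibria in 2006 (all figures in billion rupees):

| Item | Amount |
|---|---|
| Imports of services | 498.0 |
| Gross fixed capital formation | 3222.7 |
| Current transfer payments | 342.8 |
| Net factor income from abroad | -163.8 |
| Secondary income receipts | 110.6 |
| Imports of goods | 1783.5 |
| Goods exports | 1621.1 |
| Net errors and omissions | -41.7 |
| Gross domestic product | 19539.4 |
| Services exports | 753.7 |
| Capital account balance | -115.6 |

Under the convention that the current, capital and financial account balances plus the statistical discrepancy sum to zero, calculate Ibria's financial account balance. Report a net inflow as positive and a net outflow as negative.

Goods balance = 1621.1 - 1783.5 = -162.4
Services balance = 753.7 - 498.0 = 255.7
Trade balance (goods + services) = -162.4 + 255.7 = 93.3
Net primary income = -163.8
Net secondary income = 110.6 - 342.8 = -232.2
Current account = 93.3 + (-163.8) + (-232.2) = -302.7
Financial account = -(-302.7 + (-115.6) + (-41.7)) = 460.0

460.0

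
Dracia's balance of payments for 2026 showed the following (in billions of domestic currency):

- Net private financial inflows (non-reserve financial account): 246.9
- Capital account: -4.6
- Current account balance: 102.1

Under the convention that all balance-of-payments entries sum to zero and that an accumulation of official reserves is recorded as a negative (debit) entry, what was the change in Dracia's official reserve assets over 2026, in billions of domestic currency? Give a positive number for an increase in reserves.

Official reserve transactions balance = -(102.1 + (-4.6) + 246.9) = -344.4
An accumulation of reserves is recorded as a debit (negative entry), so the change in the stock of reserves is the negative of that balance.
Change in official reserves = -(-344.4) = 344.4

344.4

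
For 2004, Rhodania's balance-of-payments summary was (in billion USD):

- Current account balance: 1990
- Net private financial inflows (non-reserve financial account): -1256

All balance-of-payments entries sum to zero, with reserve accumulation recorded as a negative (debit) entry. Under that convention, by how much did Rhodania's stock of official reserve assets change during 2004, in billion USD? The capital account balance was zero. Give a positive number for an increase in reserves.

734

Official reserve transactions balance = -(1990 + (-1256)) = -734
An accumulation of reserves is recorded as a debit (negative entry), so the change in the stock of reserves is the negative of that balance.
Change in official reserves = -(-734) = 734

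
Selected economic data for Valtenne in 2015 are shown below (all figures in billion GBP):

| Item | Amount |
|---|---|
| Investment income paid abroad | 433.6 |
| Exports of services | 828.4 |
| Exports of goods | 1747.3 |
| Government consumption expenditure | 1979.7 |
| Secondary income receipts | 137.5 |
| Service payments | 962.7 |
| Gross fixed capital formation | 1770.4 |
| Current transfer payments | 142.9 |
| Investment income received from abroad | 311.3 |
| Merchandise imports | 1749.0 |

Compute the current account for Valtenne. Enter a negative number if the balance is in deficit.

-263.7

Goods balance = 1747.3 - 1749.0 = -1.7
Services balance = 828.4 - 962.7 = -134.3
Trade balance (goods + services) = -1.7 + (-134.3) = -136.0
Net primary income = 311.3 - 433.6 = -122.3
Net secondary income = 137.5 - 142.9 = -5.4
Current account = -136.0 + (-122.3) + (-5.4) = -263.7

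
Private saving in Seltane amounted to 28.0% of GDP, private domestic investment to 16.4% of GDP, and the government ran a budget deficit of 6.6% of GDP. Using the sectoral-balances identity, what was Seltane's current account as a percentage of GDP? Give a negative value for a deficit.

By the sectoral-balances identity, CA = (S_private - I) + (T - G).
Private balance = 28.0 - 16.4 = 11.6
Government balance (T - G) = -6.6
CA = 11.6 + (-6.6) = 5.0

5.0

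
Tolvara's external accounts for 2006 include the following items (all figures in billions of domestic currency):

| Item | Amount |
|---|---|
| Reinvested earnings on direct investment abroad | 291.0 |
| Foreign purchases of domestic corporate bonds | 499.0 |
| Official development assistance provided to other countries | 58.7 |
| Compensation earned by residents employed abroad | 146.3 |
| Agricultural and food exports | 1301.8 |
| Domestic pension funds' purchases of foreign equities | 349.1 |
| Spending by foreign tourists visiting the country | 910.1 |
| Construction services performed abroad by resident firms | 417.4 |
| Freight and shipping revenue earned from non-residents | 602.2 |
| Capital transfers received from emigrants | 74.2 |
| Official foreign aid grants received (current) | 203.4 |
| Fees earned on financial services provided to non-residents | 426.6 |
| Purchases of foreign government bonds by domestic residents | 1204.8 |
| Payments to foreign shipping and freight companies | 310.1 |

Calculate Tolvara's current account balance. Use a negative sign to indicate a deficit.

3930.0

Goods: 1301.8
Services: 417.4 + 426.6 + 602.2 - 310.1 + 910.1 = 2046.2
Primary income: 291.0 + 146.3 = 437.3
Secondary income: -58.7 + 203.4 = 144.7
Current account = 1301.8 + 2046.2 + 437.3 + 144.7 = 3930.0
(Excluded from the current account — financial account: foreign purchases of domestic corporate bonds 499.0, domestic pension funds' purchases of foreign equities 349.1, purchases of foreign government bonds by domestic residents 1204.8; capital account: capital transfers received from emigrants 74.2.)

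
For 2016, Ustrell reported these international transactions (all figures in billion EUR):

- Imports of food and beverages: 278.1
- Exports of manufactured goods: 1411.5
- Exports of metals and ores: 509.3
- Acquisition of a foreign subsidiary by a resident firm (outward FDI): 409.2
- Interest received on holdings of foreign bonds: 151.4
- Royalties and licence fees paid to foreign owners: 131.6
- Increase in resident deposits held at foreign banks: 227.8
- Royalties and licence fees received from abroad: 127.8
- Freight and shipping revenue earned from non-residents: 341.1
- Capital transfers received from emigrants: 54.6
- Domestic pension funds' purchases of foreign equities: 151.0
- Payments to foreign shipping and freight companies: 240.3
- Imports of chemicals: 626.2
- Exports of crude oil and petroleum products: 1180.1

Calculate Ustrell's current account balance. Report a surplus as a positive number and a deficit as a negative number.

Goods: -626.2 + 1180.1 + 1411.5 + 509.3 - 278.1 = 2196.6
Services: -131.6 - 240.3 + 127.8 + 341.1 = 97.0
Primary income: 151.4
Current account = 2196.6 + 97.0 + 151.4 = 2445.0
(Excluded from the current account — financial account: acquisition of a foreign subsidiary by a resident firm (outward FDI) 409.2, increase in resident deposits held at foreign banks 227.8, domestic pension funds' purchases of foreign equities 151.0; capital account: capital transfers received from emigrants 54.6.)

2445.0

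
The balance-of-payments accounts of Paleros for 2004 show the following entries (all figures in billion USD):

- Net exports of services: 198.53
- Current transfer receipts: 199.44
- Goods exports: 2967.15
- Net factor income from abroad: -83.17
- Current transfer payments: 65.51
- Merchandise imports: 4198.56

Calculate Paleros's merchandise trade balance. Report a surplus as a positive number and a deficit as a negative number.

-1231.41

Goods balance = 2967.15 - 4198.56 = -1231.41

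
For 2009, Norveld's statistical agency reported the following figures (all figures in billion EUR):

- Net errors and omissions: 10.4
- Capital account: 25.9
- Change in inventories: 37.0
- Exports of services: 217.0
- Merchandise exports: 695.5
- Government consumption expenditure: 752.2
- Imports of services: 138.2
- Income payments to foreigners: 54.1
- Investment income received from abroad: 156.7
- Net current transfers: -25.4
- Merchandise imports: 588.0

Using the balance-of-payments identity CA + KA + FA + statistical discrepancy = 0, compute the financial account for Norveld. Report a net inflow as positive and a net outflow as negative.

-299.8

Goods balance = 695.5 - 588.0 = 107.5
Services balance = 217.0 - 138.2 = 78.8
Trade balance (goods + services) = 107.5 + 78.8 = 186.3
Net primary income = 156.7 - 54.1 = 102.6
Net secondary income = -25.4
Current account = 186.3 + 102.6 + (-25.4) = 263.5
Financial account = -(263.5 + 25.9 + 10.4) = -299.8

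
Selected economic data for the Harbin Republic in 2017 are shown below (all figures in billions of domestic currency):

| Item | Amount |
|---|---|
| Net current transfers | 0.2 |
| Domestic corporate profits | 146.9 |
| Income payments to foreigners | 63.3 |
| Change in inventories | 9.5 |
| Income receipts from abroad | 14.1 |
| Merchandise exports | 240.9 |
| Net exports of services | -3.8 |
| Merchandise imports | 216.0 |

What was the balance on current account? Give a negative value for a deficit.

Goods balance = 240.9 - 216.0 = 24.9
Services balance = -3.8
Trade balance (goods + services) = 24.9 + (-3.8) = 21.1
Net primary income = 14.1 - 63.3 = -49.2
Net secondary income = 0.2
Current account = 21.1 + (-49.2) + 0.2 = -27.9

-27.9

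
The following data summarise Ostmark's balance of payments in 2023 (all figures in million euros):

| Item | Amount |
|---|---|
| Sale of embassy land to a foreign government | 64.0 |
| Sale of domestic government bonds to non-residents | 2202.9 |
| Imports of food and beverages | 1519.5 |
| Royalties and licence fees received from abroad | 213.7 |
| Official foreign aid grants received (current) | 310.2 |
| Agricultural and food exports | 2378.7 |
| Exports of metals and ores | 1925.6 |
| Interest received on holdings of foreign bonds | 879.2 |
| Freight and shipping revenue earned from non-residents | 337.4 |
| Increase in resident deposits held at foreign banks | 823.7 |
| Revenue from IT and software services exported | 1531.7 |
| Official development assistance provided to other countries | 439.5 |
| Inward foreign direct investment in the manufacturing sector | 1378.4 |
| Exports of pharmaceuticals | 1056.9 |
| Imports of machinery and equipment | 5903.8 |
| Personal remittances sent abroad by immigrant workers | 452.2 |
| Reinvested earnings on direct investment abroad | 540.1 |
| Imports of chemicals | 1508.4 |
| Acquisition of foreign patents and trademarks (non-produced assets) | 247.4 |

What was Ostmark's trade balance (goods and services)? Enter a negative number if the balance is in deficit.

-1487.7

Goods: 1056.9 + 2378.7 + 1925.6 - 1519.5 - 5903.8 - 1508.4 = -3570.5
Services: 213.7 + 337.4 + 1531.7 = 2082.8
Trade balance = -3570.5 + 2082.8 = -1487.7
(Excluded from the trade balance — capital account: sale of embassy land to a foreign government 64.0, acquisition of foreign patents and trademarks (non-produced assets) 247.4; financial account: sale of domestic government bonds to non-residents 2202.9, increase in resident deposits held at foreign banks 823.7, inward foreign direct investment in the manufacturing sector 1378.4; secondary income: official foreign aid grants received (current) 310.2, official development assistance provided to other countries 439.5, personal remittances sent abroad by immigrant workers 452.2; primary income: interest received on holdings of foreign bonds 879.2, reinvested earnings on direct investment abroad 540.1.)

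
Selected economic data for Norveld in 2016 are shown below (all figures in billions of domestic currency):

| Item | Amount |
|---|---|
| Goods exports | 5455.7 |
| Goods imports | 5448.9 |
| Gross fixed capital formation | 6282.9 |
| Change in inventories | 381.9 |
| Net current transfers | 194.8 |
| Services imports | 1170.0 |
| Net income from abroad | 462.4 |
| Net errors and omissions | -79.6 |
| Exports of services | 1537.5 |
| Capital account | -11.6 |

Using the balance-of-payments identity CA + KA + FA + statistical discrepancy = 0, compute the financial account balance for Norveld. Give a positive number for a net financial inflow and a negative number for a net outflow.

Goods balance = 5455.7 - 5448.9 = 6.8
Services balance = 1537.5 - 1170.0 = 367.5
Trade balance (goods + services) = 6.8 + 367.5 = 374.3
Net primary income = 462.4
Net secondary income = 194.8
Current account = 374.3 + 462.4 + 194.8 = 1031.5
Financial account = -(1031.5 + (-11.6) + (-79.6)) = -940.3

-940.3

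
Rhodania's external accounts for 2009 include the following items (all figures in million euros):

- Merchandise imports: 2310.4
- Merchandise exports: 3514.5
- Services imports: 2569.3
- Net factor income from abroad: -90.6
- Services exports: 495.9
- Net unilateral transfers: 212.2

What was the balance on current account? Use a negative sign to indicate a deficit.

Goods balance = 3514.5 - 2310.4 = 1204.1
Services balance = 495.9 - 2569.3 = -2073.4
Trade balance (goods + services) = 1204.1 + (-2073.4) = -869.3
Net primary income = -90.6
Net secondary income = 212.2
Current account = -869.3 + (-90.6) + 212.2 = -747.7

-747.7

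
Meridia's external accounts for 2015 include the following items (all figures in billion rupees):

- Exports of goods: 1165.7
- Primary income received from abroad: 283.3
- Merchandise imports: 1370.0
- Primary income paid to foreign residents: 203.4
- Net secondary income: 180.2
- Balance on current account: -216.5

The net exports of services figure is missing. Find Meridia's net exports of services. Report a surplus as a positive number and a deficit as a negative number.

Current account = goods balance + services balance + net primary income + net secondary income
Sum of the known components = 55.8
Net exports of services = CA - (known components) = -216.5 - 55.8 = -272.3

-272.3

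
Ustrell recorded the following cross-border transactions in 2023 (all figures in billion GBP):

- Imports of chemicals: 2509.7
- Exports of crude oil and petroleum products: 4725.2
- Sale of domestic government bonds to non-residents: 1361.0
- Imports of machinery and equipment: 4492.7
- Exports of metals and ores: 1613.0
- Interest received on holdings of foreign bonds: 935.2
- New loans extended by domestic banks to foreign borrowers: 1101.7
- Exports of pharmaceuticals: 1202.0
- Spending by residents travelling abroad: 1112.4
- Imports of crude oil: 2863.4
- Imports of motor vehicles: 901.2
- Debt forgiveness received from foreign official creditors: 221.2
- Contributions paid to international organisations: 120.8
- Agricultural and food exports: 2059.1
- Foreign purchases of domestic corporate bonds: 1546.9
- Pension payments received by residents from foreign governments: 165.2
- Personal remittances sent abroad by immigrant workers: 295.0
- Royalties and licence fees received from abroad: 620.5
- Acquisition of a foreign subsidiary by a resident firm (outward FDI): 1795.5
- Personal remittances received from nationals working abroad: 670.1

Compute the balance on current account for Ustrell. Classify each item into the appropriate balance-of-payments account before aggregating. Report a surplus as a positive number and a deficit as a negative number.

-304.9

Goods: 2059.1 - 4492.7 - 901.2 - 2863.4 + 1613.0 + 1202.0 + 4725.2 - 2509.7 = -1167.7
Services: -1112.4 + 620.5 = -491.9
Primary income: 935.2
Secondary income: -120.8 + 165.2 - 295.0 + 670.1 = 419.5
Current account = (-1167.7) + (-491.9) + 935.2 + 419.5 = -304.9
(Excluded from the current account — financial account: sale of domestic government bonds to non-residents 1361.0, new loans extended by domestic banks to foreign borrowers 1101.7, foreign purchases of domestic corporate bonds 1546.9, acquisition of a foreign subsidiary by a resident firm (outward FDI) 1795.5; capital account: debt forgiveness received from foreign official creditors 221.2.)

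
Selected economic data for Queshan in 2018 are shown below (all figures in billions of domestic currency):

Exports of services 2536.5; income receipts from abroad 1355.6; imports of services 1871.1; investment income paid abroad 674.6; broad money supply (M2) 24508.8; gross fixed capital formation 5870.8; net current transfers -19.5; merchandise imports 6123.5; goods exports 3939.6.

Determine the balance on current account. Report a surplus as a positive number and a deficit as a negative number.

-857.0

Goods balance = 3939.6 - 6123.5 = -2183.9
Services balance = 2536.5 - 1871.1 = 665.4
Trade balance (goods + services) = -2183.9 + 665.4 = -1518.5
Net primary income = 1355.6 - 674.6 = 681.0
Net secondary income = -19.5
Current account = -1518.5 + 681.0 + (-19.5) = -857.0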